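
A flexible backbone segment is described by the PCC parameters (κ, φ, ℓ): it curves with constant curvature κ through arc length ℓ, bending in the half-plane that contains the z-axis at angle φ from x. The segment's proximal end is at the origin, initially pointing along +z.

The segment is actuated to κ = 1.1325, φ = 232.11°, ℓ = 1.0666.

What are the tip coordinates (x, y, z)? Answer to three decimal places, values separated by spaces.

θ = κ·ℓ = 1.1325 × 1.0666 = 1.20792 rad
ρ = (1 − cos θ)/κ = (1 − 0.35496)/1.1325 = 0.56957
z = sin θ / κ = 0.93488/1.1325 = 0.82550
x = ρ cos φ = 0.56957 × cos(232.11°) = -0.34980
y = ρ sin φ = 0.56957 × sin(232.11°) = -0.44950

-0.350 -0.450 0.826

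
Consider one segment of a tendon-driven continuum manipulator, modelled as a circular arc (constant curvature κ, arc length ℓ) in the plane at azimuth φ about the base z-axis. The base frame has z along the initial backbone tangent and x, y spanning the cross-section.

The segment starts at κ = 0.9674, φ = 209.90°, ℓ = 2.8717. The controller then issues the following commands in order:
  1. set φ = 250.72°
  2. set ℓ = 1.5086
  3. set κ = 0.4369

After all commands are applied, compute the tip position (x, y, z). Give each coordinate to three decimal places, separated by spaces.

-0.158 -0.453 1.402

initial: κ=0.9674, φ=209.90°, ℓ=2.8717
cmd 1: set φ=250.72° → (κ,φ,ℓ)=(0.9674,250.72°,2.8717) → tip=(-0.6603,-1.8877,0.3675)
cmd 2: set ℓ=1.5086 → (κ,φ,ℓ)=(0.9674,250.72°,1.5086) → tip=(-0.3034,-0.8673,1.0273)
cmd 3: set κ=0.4369 → (κ,φ,ℓ)=(0.4369,250.72°,1.5086) → tip=(-0.1583,-0.4525,1.4017)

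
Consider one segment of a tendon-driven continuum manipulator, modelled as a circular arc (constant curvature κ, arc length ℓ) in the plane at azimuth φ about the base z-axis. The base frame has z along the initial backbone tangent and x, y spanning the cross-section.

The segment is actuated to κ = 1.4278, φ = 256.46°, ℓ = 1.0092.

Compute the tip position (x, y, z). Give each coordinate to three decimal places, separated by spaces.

θ = κ·ℓ = 1.4278 × 1.0092 = 1.44094 rad
ρ = (1 − cos θ)/κ = (1 − 0.12950)/1.4278 = 0.60968
z = sin θ / κ = 0.99158/1.4278 = 0.69448
x = ρ cos φ = 0.60968 × cos(256.46°) = -0.14274
y = ρ sin φ = 0.60968 × sin(256.46°) = -0.59274

-0.143 -0.593 0.694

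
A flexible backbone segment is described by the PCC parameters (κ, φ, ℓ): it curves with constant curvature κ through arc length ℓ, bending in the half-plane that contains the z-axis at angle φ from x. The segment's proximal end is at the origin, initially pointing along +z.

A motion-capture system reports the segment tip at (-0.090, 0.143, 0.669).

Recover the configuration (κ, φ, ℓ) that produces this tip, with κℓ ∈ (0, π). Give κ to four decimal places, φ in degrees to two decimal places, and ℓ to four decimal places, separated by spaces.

ρ = √(x²+y²) = √(-0.090² + 0.143²) = 0.16896
φ = atan2(y, x) mod 360° = atan2(0.143, -0.090) = 122.1851°
|p|² = ρ² + z² = 0.16896² + 0.669² = 0.47611
κ = 2ρ / |p|² = 2×0.16896 / 0.47611 = 0.70977
θ = 2·atan2(ρ, z) = 2·atan2(0.16896, 0.669) = 0.49478 rad
ℓ = θ/κ = 0.49478/0.70977 = 0.69710

0.7098 122.19 0.6971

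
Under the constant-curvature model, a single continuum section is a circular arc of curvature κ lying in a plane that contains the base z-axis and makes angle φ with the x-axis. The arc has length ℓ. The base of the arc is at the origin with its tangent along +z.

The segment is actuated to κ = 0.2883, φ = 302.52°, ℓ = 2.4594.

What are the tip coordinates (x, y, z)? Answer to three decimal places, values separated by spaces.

θ = κ·ℓ = 0.2883 × 2.4594 = 0.70905 rad
ρ = (1 − cos θ)/κ = (1 − 0.75898)/0.2883 = 0.83599
z = sin θ / κ = 0.65111/0.2883 = 2.25844
x = ρ cos φ = 0.83599 × cos(302.52°) = 0.44942
y = ρ sin φ = 0.83599 × sin(302.52°) = -0.70491

0.449 -0.705 2.258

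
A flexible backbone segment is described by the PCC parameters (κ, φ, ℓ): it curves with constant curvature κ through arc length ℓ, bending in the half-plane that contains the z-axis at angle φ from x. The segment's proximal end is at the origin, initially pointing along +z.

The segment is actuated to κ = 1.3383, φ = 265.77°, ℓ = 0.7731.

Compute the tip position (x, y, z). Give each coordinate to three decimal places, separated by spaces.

-0.027 -0.365 0.642

θ = κ·ℓ = 1.3383 × 0.7731 = 1.03464 rad
ρ = (1 − cos θ)/κ = (1 − 0.51084)/1.3383 = 0.36551
z = sin θ / κ = 0.85968/1.3383 = 0.64237
x = ρ cos φ = 0.36551 × cos(265.77°) = -0.02696
y = ρ sin φ = 0.36551 × sin(265.77°) = -0.36452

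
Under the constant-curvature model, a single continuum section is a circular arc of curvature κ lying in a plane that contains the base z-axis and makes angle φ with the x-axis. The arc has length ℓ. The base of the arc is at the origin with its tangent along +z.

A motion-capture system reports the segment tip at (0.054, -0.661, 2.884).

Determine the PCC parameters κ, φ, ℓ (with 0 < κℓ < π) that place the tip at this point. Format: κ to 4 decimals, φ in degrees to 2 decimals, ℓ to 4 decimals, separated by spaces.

ρ = √(x²+y²) = √(0.054² + -0.661²) = 0.66320
φ = atan2(y, x) mod 360° = atan2(-0.661, 0.054) = 274.6704°
|p|² = ρ² + z² = 0.66320² + 2.884² = 8.75729
κ = 2ρ / |p|² = 2×0.66320 / 8.75729 = 0.15146
θ = 2·atan2(ρ, z) = 2·atan2(0.66320, 2.884) = 0.45206 rad
ℓ = θ/κ = 0.45206/0.15146 = 2.98462

0.1515 274.67 2.9846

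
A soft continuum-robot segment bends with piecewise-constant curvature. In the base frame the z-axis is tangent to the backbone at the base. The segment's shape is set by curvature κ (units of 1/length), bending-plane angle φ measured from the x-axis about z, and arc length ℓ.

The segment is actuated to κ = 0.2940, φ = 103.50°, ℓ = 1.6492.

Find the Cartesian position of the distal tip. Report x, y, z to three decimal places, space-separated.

θ = κ·ℓ = 0.2940 × 1.6492 = 0.48486 rad
ρ = (1 − cos θ)/κ = (1 − 0.88474)/0.2940 = 0.39205
z = sin θ / κ = 0.46609/0.2940 = 1.58534
x = ρ cos φ = 0.39205 × cos(103.50°) = -0.09152
y = ρ sin φ = 0.39205 × sin(103.50°) = 0.38122

-0.092 0.381 1.585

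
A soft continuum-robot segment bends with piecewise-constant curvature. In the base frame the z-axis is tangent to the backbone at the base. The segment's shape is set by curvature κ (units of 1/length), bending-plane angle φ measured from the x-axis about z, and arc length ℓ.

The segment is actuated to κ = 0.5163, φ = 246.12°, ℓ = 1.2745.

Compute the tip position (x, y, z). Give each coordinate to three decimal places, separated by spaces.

-0.164 -0.370 1.184

θ = κ·ℓ = 0.5163 × 1.2745 = 0.65802 rad
ρ = (1 − cos θ)/κ = (1 − 0.79120)/0.5163 = 0.40441
z = sin θ / κ = 0.61155/0.5163 = 1.18450
x = ρ cos φ = 0.40441 × cos(246.12°) = -0.16372
y = ρ sin φ = 0.40441 × sin(246.12°) = -0.36979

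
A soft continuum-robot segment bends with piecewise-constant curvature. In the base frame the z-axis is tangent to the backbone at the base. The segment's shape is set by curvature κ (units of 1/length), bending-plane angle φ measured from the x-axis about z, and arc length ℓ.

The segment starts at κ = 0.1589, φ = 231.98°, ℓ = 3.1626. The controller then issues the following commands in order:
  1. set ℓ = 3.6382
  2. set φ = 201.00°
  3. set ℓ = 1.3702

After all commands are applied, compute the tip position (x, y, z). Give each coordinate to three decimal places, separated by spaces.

initial: κ=0.1589, φ=231.98°, ℓ=3.1626
cmd 1: set ℓ=3.6382 → (κ,φ,ℓ)=(0.1589,231.98°,3.6382) → tip=(-0.6299,-0.8057,3.4389)
cmd 2: set φ=201.00° → (κ,φ,ℓ)=(0.1589,201.00°,3.6382) → tip=(-0.9547,-0.3665,3.4389)
cmd 3: set ℓ=1.3702 → (κ,φ,ℓ)=(0.1589,201.00°,1.3702) → tip=(-0.1387,-0.0532,1.3594)

-0.139 -0.053 1.359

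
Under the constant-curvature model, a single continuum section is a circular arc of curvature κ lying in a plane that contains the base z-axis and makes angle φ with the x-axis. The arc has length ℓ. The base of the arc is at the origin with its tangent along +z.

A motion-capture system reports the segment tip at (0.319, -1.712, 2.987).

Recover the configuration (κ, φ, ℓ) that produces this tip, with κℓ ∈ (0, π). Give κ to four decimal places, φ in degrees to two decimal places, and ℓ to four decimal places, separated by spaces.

0.2913 280.55 3.6235

ρ = √(x²+y²) = √(0.319² + -1.712²) = 1.74147
φ = atan2(y, x) mod 360° = atan2(-1.712, 0.319) = 280.5550°
|p|² = ρ² + z² = 1.74147² + 2.987² = 11.95487
κ = 2ρ / |p|² = 2×1.74147 / 11.95487 = 0.29134
θ = 2·atan2(ρ, z) = 2·atan2(1.74147, 2.987) = 1.05567 rad
ℓ = θ/κ = 1.05567/0.29134 = 3.62351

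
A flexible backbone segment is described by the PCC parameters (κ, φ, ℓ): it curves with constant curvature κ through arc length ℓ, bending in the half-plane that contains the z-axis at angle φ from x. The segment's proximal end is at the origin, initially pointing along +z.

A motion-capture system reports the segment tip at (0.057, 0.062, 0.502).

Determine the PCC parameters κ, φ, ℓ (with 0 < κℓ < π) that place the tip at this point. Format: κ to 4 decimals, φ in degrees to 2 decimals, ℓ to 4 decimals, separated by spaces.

0.6501 47.41 0.5114

ρ = √(x²+y²) = √(0.057² + 0.062²) = 0.08422
φ = atan2(y, x) mod 360° = atan2(0.062, 0.057) = 47.4060°
|p|² = ρ² + z² = 0.08422² + 0.502² = 0.25910
κ = 2ρ / |p|² = 2×0.08422 / 0.25910 = 0.65010
θ = 2·atan2(ρ, z) = 2·atan2(0.08422, 0.502) = 0.33244 rad
ℓ = θ/κ = 0.33244/0.65010 = 0.51137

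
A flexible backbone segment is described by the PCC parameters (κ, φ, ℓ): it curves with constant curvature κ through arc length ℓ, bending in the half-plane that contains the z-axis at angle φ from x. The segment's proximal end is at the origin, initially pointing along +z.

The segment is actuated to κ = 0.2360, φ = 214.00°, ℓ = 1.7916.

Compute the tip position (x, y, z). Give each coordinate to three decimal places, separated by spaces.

-0.309 -0.209 1.739

θ = κ·ℓ = 0.2360 × 1.7916 = 0.42282 rad
ρ = (1 − cos θ)/κ = (1 − 0.91194)/0.2360 = 0.37315
z = sin θ / κ = 0.41033/0.2360 = 1.73869
x = ρ cos φ = 0.37315 × cos(214.00°) = -0.30936
y = ρ sin φ = 0.37315 × sin(214.00°) = -0.20866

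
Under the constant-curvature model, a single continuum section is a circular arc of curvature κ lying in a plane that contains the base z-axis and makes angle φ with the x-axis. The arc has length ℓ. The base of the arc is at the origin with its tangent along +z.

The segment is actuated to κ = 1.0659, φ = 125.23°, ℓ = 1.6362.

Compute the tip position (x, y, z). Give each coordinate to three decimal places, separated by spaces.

-0.634 0.898 0.924

θ = κ·ℓ = 1.0659 × 1.6362 = 1.74403 rad
ρ = (1 − cos θ)/κ = (1 − -0.17236)/1.0659 = 1.09988
z = sin θ / κ = 0.98503/1.0659 = 0.92413
x = ρ cos φ = 1.09988 × cos(125.23°) = -0.63448
y = ρ sin φ = 1.09988 × sin(125.23°) = 0.89843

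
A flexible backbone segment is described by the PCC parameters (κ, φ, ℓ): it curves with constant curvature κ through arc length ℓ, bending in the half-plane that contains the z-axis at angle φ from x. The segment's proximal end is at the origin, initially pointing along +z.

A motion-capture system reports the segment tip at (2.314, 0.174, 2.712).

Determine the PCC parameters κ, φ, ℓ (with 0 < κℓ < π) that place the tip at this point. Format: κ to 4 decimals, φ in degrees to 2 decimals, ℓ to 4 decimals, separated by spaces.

ρ = √(x²+y²) = √(2.314² + 0.174²) = 2.32053
φ = atan2(y, x) mod 360° = atan2(0.174, 2.314) = 4.3002°
|p|² = ρ² + z² = 2.32053² + 2.712² = 12.73982
κ = 2ρ / |p|² = 2×2.32053 / 12.73982 = 0.36430
θ = 2·atan2(ρ, z) = 2·atan2(2.32053, 2.712) = 1.41553 rad
ℓ = θ/κ = 1.41553/0.36430 = 3.88567

0.3643 4.30 3.8857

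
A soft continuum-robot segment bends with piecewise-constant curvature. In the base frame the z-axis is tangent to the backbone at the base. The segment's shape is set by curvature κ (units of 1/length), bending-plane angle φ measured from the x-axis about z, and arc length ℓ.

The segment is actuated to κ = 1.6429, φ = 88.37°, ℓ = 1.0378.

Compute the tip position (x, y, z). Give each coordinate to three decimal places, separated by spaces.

θ = κ·ℓ = 1.6429 × 1.0378 = 1.70500 rad
ρ = (1 − cos θ)/κ = (1 − -0.13380)/1.6429 = 0.69012
z = sin θ / κ = 0.99101/1.6429 = 0.60321
x = ρ cos φ = 0.69012 × cos(88.37°) = 0.01963
y = ρ sin φ = 0.69012 × sin(88.37°) = 0.68984

0.020 0.690 0.603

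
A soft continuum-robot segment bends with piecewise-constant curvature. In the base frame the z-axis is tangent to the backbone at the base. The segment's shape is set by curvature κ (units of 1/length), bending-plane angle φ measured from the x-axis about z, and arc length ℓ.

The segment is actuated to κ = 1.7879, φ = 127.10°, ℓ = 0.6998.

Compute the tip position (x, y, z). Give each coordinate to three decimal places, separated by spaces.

-0.231 0.306 0.531

θ = κ·ℓ = 1.7879 × 0.6998 = 1.25117 rad
ρ = (1 − cos θ)/κ = (1 − 0.31421)/1.7879 = 0.38357
z = sin θ / κ = 0.94935/1.7879 = 0.53099
x = ρ cos φ = 0.38357 × cos(127.10°) = -0.23137
y = ρ sin φ = 0.38357 × sin(127.10°) = 0.30593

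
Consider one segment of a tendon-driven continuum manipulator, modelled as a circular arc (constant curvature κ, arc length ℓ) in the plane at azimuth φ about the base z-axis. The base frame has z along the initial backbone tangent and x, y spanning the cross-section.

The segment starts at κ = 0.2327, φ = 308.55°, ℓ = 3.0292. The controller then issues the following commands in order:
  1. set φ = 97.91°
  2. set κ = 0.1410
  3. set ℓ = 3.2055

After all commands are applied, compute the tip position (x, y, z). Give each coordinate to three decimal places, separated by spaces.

-0.098 0.705 3.097

initial: κ=0.2327, φ=308.55°, ℓ=3.0292
cmd 1: set φ=97.91° → (κ,φ,ℓ)=(0.2327,97.91°,3.0292) → tip=(-0.1409,1.0144,2.7845)
cmd 2: set κ=0.1410 → (κ,φ,ℓ)=(0.1410,97.91°,3.0292) → tip=(-0.0877,0.6311,2.9379)
cmd 3: set ℓ=3.2055 → (κ,φ,ℓ)=(0.1410,97.91°,3.2055) → tip=(-0.0980,0.7054,3.0975)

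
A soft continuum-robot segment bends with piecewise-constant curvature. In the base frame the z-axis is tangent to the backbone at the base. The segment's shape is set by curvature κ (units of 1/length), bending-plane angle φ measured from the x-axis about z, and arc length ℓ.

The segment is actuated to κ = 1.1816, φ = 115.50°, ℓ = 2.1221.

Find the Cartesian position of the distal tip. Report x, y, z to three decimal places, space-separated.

θ = κ·ℓ = 1.1816 × 2.1221 = 2.50747 rad
ρ = (1 − cos θ)/κ = (1 − -0.80559)/1.1816 = 1.52809
z = sin θ / κ = 0.59247/1.1816 = 0.50141
x = ρ cos φ = 1.52809 × cos(115.50°) = -0.65786
y = ρ sin φ = 1.52809 × sin(115.50°) = 1.37923

-0.658 1.379 0.501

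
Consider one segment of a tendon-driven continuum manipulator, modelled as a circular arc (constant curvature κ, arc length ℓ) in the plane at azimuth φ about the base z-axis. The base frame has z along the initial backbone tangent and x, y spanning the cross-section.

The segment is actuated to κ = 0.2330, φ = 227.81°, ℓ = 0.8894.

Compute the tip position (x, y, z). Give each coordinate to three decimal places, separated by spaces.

-0.062 -0.068 0.883

θ = κ·ℓ = 0.2330 × 0.8894 = 0.20723 rad
ρ = (1 − cos θ)/κ = (1 − 0.97860)/0.2330 = 0.09183
z = sin θ / κ = 0.20575/0.2330 = 0.88305
x = ρ cos φ = 0.09183 × cos(227.81°) = -0.06167
y = ρ sin φ = 0.09183 × sin(227.81°) = -0.06804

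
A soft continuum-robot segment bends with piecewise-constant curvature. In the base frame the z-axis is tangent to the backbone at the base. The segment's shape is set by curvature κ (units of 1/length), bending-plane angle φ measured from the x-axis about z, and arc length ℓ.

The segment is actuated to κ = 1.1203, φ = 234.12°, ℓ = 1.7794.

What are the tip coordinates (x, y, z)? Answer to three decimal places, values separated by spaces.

-0.738 -1.020 0.814

θ = κ·ℓ = 1.1203 × 1.7794 = 1.99346 rad
ρ = (1 − cos θ)/κ = (1 − -0.41019)/1.1203 = 1.25876
z = sin θ / κ = 0.91200/1.1203 = 0.81407
x = ρ cos φ = 1.25876 × cos(234.12°) = -0.73775
y = ρ sin φ = 1.25876 × sin(234.12°) = -1.01991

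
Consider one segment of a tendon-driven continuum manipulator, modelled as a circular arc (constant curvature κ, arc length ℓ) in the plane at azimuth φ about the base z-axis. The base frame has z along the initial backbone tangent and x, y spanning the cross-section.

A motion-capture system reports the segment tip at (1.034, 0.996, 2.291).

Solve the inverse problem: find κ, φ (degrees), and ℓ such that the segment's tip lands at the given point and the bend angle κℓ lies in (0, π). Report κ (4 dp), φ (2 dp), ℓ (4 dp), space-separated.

ρ = √(x²+y²) = √(1.034² + 0.996²) = 1.43568
φ = atan2(y, x) mod 360° = atan2(0.996, 1.034) = 43.9276°
|p|² = ρ² + z² = 1.43568² + 2.291² = 7.30985
κ = 2ρ / |p|² = 2×1.43568 / 7.30985 = 0.39281
θ = 2·atan2(ρ, z) = 2·atan2(1.43568, 2.291) = 1.11958 rad
ℓ = θ/κ = 1.11958/0.39281 = 2.85022

0.3928 43.93 2.8502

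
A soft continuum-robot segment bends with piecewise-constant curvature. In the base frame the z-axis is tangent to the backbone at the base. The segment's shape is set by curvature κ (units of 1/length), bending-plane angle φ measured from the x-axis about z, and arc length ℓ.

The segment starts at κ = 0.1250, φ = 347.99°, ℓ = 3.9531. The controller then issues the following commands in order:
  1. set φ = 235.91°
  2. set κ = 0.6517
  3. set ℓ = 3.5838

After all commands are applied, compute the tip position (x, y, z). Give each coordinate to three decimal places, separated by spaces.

-1.456 -2.151 1.107

initial: κ=0.1250, φ=347.99°, ℓ=3.9531
cmd 1: set φ=235.91° → (κ,φ,ℓ)=(0.1250,235.91°,3.9531) → tip=(-0.5364,-0.7925,3.7942)
cmd 2: set κ=0.6517 → (κ,φ,ℓ)=(0.6517,235.91°,3.9531) → tip=(-1.5863,-2.3438,0.8220)
cmd 3: set ℓ=3.5838 → (κ,φ,ℓ)=(0.6517,235.91°,3.5838) → tip=(-1.4555,-2.1506,1.1072)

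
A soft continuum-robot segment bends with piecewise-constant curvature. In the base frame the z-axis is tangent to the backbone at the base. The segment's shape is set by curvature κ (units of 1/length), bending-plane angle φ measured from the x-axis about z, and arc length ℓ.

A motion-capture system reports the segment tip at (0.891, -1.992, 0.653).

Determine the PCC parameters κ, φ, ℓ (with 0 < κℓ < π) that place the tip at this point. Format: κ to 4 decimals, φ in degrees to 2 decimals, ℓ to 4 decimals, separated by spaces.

0.8412 294.10 3.0434

ρ = √(x²+y²) = √(0.891² + -1.992²) = 2.18219
φ = atan2(y, x) mod 360° = atan2(-1.992, 0.891) = 294.0985°
|p|² = ρ² + z² = 2.18219² + 0.653² = 5.18835
κ = 2ρ / |p|² = 2×2.18219 / 5.18835 = 0.84119
θ = 2·atan2(ρ, z) = 2·atan2(2.18219, 0.653) = 2.56007 rad
ℓ = θ/κ = 2.56007/0.84119 = 3.04340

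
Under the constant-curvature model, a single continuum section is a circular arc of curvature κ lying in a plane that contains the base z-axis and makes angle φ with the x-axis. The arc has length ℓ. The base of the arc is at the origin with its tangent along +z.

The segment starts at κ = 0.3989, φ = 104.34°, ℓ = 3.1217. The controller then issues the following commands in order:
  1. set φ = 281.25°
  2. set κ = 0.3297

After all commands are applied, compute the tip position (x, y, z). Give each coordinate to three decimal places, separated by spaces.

initial: κ=0.3989, φ=104.34°, ℓ=3.1217
cmd 1: set φ=281.25° → (κ,φ,ℓ)=(0.3989,281.25°,3.1217) → tip=(0.3327,-1.6724,2.3752)
cmd 2: set κ=0.3297 → (κ,φ,ℓ)=(0.3297,281.25°,3.1217) → tip=(0.2867,-1.4413,2.5990)

0.287 -1.441 2.599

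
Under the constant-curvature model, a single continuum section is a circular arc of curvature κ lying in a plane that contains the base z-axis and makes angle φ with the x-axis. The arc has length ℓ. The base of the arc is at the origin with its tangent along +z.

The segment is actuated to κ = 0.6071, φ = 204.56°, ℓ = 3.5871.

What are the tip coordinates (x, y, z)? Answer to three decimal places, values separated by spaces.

-2.353 -1.075 1.353

θ = κ·ℓ = 0.6071 × 3.5871 = 2.17773 rad
ρ = (1 − cos θ)/κ = (1 − -0.57035)/0.6071 = 2.58664
z = sin θ / κ = 0.82140/0.6071 = 1.35299
x = ρ cos φ = 2.58664 × cos(204.56°) = -2.35262
y = ρ sin φ = 2.58664 × sin(204.56°) = -1.07513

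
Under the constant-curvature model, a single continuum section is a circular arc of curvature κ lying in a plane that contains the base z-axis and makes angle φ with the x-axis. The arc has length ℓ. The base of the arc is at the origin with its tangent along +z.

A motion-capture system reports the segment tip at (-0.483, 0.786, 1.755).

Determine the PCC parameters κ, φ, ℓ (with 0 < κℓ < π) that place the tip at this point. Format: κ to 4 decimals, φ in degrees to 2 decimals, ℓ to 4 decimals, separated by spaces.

ρ = √(x²+y²) = √(-0.483² + 0.786²) = 0.92254
φ = atan2(y, x) mod 360° = atan2(0.786, -0.483) = 121.5709°
|p|² = ρ² + z² = 0.92254² + 1.755² = 3.93111
κ = 2ρ / |p|² = 2×0.92254 / 3.93111 = 0.46935
θ = 2·atan2(ρ, z) = 2·atan2(0.92254, 1.755) = 0.96794 rad
ℓ = θ/κ = 0.96794/0.46935 = 2.06227

0.4694 121.57 2.0623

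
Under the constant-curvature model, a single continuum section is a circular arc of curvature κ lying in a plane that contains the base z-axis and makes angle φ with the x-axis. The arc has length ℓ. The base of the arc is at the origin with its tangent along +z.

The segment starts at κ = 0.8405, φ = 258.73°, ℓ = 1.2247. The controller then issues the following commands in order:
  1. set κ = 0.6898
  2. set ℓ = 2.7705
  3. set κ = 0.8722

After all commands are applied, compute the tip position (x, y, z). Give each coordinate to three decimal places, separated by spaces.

-0.392 -1.966 0.760

initial: κ=0.8405, φ=258.73°, ℓ=1.2247
cmd 1: set κ=0.6898 → (κ,φ,ℓ)=(0.6898,258.73°,1.2247) → tip=(-0.0952,-0.4779,1.0841)
cmd 2: set ℓ=2.7705 → (κ,φ,ℓ)=(0.6898,258.73°,2.7705) → tip=(-0.3779,-1.8963,1.3666)
cmd 3: set κ=0.8722 → (κ,φ,ℓ)=(0.8722,258.73°,2.7705) → tip=(-0.3918,-1.9659,0.7604)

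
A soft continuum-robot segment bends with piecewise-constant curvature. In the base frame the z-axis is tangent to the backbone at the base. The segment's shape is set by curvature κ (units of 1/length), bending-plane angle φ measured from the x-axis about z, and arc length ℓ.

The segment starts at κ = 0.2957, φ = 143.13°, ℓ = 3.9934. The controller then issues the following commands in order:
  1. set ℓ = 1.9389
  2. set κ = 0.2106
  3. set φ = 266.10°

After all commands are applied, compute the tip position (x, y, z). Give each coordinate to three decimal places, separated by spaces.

initial: κ=0.2957, φ=143.13°, ℓ=3.9934
cmd 1: set ℓ=1.9389 → (κ,φ,ℓ)=(0.2957,143.13°,1.9389) → tip=(-0.4326,0.3245,1.8344)
cmd 2: set κ=0.2106 → (κ,φ,ℓ)=(0.2106,143.13°,1.9389) → tip=(-0.3123,0.2342,1.8855)
cmd 3: set φ=266.10° → (κ,φ,ℓ)=(0.2106,266.10°,1.9389) → tip=(-0.0266,-0.3895,1.8855)

-0.027 -0.389 1.885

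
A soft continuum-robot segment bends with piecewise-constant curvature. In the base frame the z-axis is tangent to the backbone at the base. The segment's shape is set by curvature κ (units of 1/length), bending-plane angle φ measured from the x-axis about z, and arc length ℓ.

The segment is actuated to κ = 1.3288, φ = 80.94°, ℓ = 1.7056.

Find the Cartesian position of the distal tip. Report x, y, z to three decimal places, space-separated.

0.194 1.219 0.578

θ = κ·ℓ = 1.3288 × 1.7056 = 2.26640 rad
ρ = (1 − cos θ)/κ = (1 − -0.64085)/1.3288 = 1.23484
z = sin θ / κ = 0.76767/1.3288 = 0.57771
x = ρ cos φ = 1.23484 × cos(80.94°) = 0.19445
y = ρ sin φ = 1.23484 × sin(80.94°) = 1.21943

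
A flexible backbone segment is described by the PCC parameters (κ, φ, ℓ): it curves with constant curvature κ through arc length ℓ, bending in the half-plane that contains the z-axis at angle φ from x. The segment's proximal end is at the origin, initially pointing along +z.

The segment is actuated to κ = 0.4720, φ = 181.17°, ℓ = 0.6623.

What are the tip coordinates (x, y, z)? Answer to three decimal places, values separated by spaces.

-0.103 -0.002 0.652

θ = κ·ℓ = 0.4720 × 0.6623 = 0.31261 rad
ρ = (1 − cos θ)/κ = (1 − 0.95154)/0.4720 = 0.10268
z = sin θ / κ = 0.30754/0.4720 = 0.65157
x = ρ cos φ = 0.10268 × cos(181.17°) = -0.10266
y = ρ sin φ = 0.10268 × sin(181.17°) = -0.00210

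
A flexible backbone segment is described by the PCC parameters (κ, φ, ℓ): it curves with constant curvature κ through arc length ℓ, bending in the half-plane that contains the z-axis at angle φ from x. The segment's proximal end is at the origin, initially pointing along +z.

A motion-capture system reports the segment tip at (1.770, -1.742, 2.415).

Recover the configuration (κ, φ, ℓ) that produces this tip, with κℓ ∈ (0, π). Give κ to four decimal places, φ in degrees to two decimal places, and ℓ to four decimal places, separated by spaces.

0.4139 315.46 3.8625

ρ = √(x²+y²) = √(1.770² + -1.742²) = 2.48344
φ = atan2(y, x) mod 360° = atan2(-1.742, 1.770) = 315.4568°
|p|² = ρ² + z² = 2.48344² + 2.415² = 11.99969
κ = 2ρ / |p|² = 2×2.48344 / 11.99969 = 0.41392
θ = 2·atan2(ρ, z) = 2·atan2(2.48344, 2.415) = 1.59874 rad
ℓ = θ/κ = 1.59874/0.41392 = 3.86246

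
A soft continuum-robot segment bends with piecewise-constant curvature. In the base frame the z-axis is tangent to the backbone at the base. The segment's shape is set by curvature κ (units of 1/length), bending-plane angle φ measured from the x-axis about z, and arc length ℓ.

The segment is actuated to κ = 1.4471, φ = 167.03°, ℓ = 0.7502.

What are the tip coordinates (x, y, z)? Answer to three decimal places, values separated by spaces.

θ = κ·ℓ = 1.4471 × 0.7502 = 1.08561 rad
ρ = (1 − cos θ)/κ = (1 − 0.46637)/1.4471 = 0.36876
z = sin θ / κ = 0.88459/1.4471 = 0.61128
x = ρ cos φ = 0.36876 × cos(167.03°) = -0.35935
y = ρ sin φ = 0.36876 × sin(167.03°) = 0.08276

-0.359 0.083 0.611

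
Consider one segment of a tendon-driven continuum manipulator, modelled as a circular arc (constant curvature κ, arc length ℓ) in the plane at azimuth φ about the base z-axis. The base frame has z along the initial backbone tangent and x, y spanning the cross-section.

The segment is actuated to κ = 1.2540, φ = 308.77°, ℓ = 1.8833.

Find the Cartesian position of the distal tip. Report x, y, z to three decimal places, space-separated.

θ = κ·ℓ = 1.2540 × 1.8833 = 2.36166 rad
ρ = (1 − cos θ)/κ = (1 − -0.71096)/1.2540 = 1.36440
z = sin θ / κ = 0.70323/1.2540 = 0.56079
x = ρ cos φ = 1.36440 × cos(308.77°) = 0.85438
y = ρ sin φ = 1.36440 × sin(308.77°) = -1.06378

0.854 -1.064 0.561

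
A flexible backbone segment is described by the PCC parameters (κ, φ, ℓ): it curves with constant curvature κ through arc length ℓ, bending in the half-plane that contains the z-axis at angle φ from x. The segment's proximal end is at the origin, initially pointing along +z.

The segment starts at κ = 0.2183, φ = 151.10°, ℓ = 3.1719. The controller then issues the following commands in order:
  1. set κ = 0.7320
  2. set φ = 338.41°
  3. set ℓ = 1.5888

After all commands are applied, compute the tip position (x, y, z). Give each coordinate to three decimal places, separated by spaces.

initial: κ=0.2183, φ=151.10°, ℓ=3.1719
cmd 1: set κ=0.7320 → (κ,φ,ℓ)=(0.7320,151.10°,3.1719) → tip=(-2.0121,1.1108,0.9986)
cmd 2: set φ=338.41° → (κ,φ,ℓ)=(0.7320,338.41°,3.1719) → tip=(2.1371,-0.8457,0.9986)
cmd 3: set ℓ=1.5888 → (κ,φ,ℓ)=(0.7320,338.41°,1.5888) → tip=(0.7665,-0.3033,1.2541)

0.767 -0.303 1.254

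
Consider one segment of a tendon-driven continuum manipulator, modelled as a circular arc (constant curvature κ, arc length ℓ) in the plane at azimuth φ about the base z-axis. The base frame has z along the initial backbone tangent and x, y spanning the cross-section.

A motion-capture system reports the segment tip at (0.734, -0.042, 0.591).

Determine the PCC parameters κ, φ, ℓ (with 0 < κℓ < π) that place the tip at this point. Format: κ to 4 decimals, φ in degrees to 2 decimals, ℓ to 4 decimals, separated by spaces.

ρ = √(x²+y²) = √(0.734² + -0.042²) = 0.73520
φ = atan2(y, x) mod 360° = atan2(-0.042, 0.734) = 356.7251°
|p|² = ρ² + z² = 0.73520² + 0.591² = 0.88980
κ = 2ρ / |p|² = 2×0.73520 / 0.88980 = 1.65251
θ = 2·atan2(ρ, z) = 2·atan2(0.73520, 0.591) = 1.78741 rad
ℓ = θ/κ = 1.78741/1.65251 = 1.08164

1.6525 356.73 1.0816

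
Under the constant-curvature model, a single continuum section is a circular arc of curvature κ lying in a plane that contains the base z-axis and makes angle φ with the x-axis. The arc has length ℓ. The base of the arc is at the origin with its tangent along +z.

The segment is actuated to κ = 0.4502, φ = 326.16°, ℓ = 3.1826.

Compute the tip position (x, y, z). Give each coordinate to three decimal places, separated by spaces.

θ = κ·ℓ = 0.4502 × 3.1826 = 1.43281 rad
ρ = (1 − cos θ)/κ = (1 − 0.13755)/0.4502 = 1.91570
z = sin θ / κ = 0.99049/0.4502 = 2.20012
x = ρ cos φ = 1.91570 × cos(326.16°) = 1.59117
y = ρ sin φ = 1.91570 × sin(326.16°) = -1.06681

1.591 -1.067 2.200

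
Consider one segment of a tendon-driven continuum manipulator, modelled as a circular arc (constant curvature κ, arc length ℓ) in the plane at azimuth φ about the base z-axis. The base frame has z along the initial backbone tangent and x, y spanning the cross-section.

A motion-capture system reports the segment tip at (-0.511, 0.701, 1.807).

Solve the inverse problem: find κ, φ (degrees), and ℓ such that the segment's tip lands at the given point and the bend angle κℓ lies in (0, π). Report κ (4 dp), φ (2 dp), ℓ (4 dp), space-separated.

0.4318 126.09 2.0730

ρ = √(x²+y²) = √(-0.511² + 0.701²) = 0.86748
φ = atan2(y, x) mod 360° = atan2(0.701, -0.511) = 126.0905°
|p|² = ρ² + z² = 0.86748² + 1.807² = 4.01777
κ = 2ρ / |p|² = 2×0.86748 / 4.01777 = 0.43182
θ = 2·atan2(ρ, z) = 2·atan2(0.86748, 1.807) = 0.89515 rad
ℓ = θ/κ = 0.89515/0.43182 = 2.07296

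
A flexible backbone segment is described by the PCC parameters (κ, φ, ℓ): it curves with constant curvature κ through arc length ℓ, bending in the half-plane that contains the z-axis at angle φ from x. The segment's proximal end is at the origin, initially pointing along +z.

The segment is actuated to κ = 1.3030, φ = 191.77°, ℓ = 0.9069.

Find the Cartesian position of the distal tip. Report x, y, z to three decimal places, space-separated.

-0.466 -0.097 0.710

θ = κ·ℓ = 1.3030 × 0.9069 = 1.18169 rad
ρ = (1 − cos θ)/κ = (1 − 0.37936)/1.3030 = 0.47632
z = sin θ / κ = 0.92525/1.3030 = 0.71009
x = ρ cos φ = 0.47632 × cos(191.77°) = -0.46630
y = ρ sin φ = 0.47632 × sin(191.77°) = -0.09716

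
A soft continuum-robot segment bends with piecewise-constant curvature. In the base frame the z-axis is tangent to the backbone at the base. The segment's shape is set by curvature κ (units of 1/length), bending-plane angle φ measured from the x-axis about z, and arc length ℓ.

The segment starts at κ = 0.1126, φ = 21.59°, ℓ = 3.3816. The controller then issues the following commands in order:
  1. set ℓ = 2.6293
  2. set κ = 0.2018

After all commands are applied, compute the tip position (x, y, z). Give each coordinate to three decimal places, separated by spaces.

0.634 0.251 2.508

initial: κ=0.1126, φ=21.59°, ℓ=3.3816
cmd 1: set ℓ=2.6293 → (κ,φ,ℓ)=(0.1126,21.59°,2.6293) → tip=(0.3593,0.1422,2.5911)
cmd 2: set κ=0.2018 → (κ,φ,ℓ)=(0.2018,21.59°,2.6293) → tip=(0.6335,0.2507,2.5077)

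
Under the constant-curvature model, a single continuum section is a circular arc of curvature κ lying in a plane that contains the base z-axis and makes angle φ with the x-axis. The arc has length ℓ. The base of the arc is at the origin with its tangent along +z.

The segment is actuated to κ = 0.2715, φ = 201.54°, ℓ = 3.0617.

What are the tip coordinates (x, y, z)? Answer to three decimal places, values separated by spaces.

θ = κ·ℓ = 0.2715 × 3.0617 = 0.83125 rad
ρ = (1 − cos θ)/κ = (1 − 0.67395)/0.2715 = 1.20091
z = sin θ / κ = 0.73878/0.2715 = 2.72109
x = ρ cos φ = 1.20091 × cos(201.54°) = -1.11704
y = ρ sin φ = 1.20091 × sin(201.54°) = -0.44092

-1.117 -0.441 2.721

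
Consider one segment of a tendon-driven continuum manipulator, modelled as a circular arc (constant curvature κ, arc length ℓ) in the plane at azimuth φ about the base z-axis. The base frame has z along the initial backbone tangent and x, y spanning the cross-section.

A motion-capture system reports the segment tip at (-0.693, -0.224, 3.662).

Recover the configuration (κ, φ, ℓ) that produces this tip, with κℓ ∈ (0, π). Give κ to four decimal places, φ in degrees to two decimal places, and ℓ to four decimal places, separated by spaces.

0.1045 197.91 3.7578

ρ = √(x²+y²) = √(-0.693² + -0.224²) = 0.72830
φ = atan2(y, x) mod 360° = atan2(-0.224, -0.693) = 197.9125°
|p|² = ρ² + z² = 0.72830² + 3.662² = 13.94067
κ = 2ρ / |p|² = 2×0.72830 / 13.94067 = 0.10449
θ = 2·atan2(ρ, z) = 2·atan2(0.72830, 3.662) = 0.39264 rad
ℓ = θ/κ = 0.39264/0.10449 = 3.75781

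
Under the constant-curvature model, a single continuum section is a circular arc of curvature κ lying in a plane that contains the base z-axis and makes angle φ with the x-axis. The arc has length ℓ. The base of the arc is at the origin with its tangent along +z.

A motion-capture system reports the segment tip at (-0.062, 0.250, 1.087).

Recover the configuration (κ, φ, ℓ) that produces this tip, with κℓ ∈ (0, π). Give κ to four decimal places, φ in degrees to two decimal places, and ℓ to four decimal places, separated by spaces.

ρ = √(x²+y²) = √(-0.062² + 0.250²) = 0.25757
φ = atan2(y, x) mod 360° = atan2(0.250, -0.062) = 103.9283°
|p|² = ρ² + z² = 0.25757² + 1.087² = 1.24791
κ = 2ρ / |p|² = 2×0.25757 / 1.24791 = 0.41281
θ = 2·atan2(ρ, z) = 2·atan2(0.25757, 1.087) = 0.46533 rad
ℓ = θ/κ = 0.46533/0.41281 = 1.12724

0.4128 103.93 1.1272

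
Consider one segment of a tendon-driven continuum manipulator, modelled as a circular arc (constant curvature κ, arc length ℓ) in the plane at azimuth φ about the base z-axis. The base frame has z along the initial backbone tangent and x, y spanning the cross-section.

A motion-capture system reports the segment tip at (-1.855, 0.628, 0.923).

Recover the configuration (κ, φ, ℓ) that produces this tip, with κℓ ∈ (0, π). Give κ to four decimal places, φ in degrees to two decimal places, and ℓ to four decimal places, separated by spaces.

ρ = √(x²+y²) = √(-1.855² + 0.628²) = 1.95842
φ = atan2(y, x) mod 360° = atan2(0.628, -1.855) = 161.2968°
|p|² = ρ² + z² = 1.95842² + 0.923² = 4.68734
κ = 2ρ / |p|² = 2×1.95842 / 4.68734 = 0.83562
θ = 2·atan2(ρ, z) = 2·atan2(1.95842, 0.923) = 2.26075 rad
ℓ = θ/κ = 2.26075/0.83562 = 2.70547

0.8356 161.30 2.7055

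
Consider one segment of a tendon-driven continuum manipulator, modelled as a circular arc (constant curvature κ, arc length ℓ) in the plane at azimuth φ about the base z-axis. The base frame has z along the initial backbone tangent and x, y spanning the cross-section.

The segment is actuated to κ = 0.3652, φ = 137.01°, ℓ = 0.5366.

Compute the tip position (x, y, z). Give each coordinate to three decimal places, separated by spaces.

θ = κ·ℓ = 0.3652 × 0.5366 = 0.19597 rad
ρ = (1 − cos θ)/κ = (1 − 0.98086)/0.3652 = 0.05241
z = sin θ / κ = 0.19471/0.3652 = 0.53317
x = ρ cos φ = 0.05241 × cos(137.01°) = -0.03834
y = ρ sin φ = 0.05241 × sin(137.01°) = 0.03574

-0.038 0.036 0.533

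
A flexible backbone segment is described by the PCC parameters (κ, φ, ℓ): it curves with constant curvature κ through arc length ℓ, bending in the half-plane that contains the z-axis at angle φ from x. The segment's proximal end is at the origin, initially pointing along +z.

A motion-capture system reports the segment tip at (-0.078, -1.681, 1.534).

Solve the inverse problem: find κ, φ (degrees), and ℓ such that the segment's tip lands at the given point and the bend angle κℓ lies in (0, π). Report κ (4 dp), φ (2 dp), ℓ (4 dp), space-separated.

0.6491 267.34 2.5624

ρ = √(x²+y²) = √(-0.078² + -1.681²) = 1.68281
φ = atan2(y, x) mod 360° = atan2(-1.681, -0.078) = 267.3433°
|p|² = ρ² + z² = 1.68281² + 1.534² = 5.18500
κ = 2ρ / |p|² = 2×1.68281 / 5.18500 = 0.64911
θ = 2·atan2(ρ, z) = 2·atan2(1.68281, 1.534) = 1.66325 rad
ℓ = θ/κ = 1.66325/0.64911 = 2.56237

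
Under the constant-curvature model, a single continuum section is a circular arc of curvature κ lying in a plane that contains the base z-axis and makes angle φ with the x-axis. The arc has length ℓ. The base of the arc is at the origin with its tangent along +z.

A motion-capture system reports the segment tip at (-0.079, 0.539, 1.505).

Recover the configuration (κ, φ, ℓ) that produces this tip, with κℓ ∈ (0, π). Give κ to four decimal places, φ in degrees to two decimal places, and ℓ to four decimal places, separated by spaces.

0.4253 98.34 1.6332

ρ = √(x²+y²) = √(-0.079² + 0.539²) = 0.54476
φ = atan2(y, x) mod 360° = atan2(0.539, -0.079) = 98.3383°
|p|² = ρ² + z² = 0.54476² + 1.505² = 2.56179
κ = 2ρ / |p|² = 2×0.54476 / 2.56179 = 0.42530
θ = 2·atan2(ρ, z) = 2·atan2(0.54476, 1.505) = 0.69459 rad
ℓ = θ/κ = 0.69459/0.42530 = 1.63319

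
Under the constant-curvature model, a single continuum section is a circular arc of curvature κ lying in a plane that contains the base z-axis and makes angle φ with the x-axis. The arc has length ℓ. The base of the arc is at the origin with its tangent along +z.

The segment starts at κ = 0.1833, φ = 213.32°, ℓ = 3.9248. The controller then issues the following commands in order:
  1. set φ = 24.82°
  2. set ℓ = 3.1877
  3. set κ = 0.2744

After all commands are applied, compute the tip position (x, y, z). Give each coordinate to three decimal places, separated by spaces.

1.187 0.549 2.796

initial: κ=0.1833, φ=213.32°, ℓ=3.9248
cmd 1: set φ=24.82° → (κ,φ,ℓ)=(0.1833,24.82°,3.9248) → tip=(1.2271,0.5675,3.5949)
cmd 2: set ℓ=3.1877 → (κ,φ,ℓ)=(0.1833,24.82°,3.1877) → tip=(0.8215,0.3799,3.0094)
cmd 3: set κ=0.2744 → (κ,φ,ℓ)=(0.2744,24.82°,3.1877) → tip=(1.1867,0.5488,2.7965)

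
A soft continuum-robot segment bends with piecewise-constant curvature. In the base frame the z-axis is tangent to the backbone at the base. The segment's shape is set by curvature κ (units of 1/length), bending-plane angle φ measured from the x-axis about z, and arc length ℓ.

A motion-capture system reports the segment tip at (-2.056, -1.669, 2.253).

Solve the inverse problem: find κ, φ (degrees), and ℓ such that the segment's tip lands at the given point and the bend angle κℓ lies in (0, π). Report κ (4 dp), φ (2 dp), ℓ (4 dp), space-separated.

0.4381 219.07 3.9526

ρ = √(x²+y²) = √(-2.056² + -1.669²) = 2.64815
φ = atan2(y, x) mod 360° = atan2(-1.669, -2.056) = 219.0687°
|p|² = ρ² + z² = 2.64815² + 2.253² = 12.08871
κ = 2ρ / |p|² = 2×2.64815 / 12.08871 = 0.43812
θ = 2·atan2(ρ, z) = 2·atan2(2.64815, 2.253) = 1.73170 rad
ℓ = θ/κ = 1.73170/0.43812 = 3.95256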